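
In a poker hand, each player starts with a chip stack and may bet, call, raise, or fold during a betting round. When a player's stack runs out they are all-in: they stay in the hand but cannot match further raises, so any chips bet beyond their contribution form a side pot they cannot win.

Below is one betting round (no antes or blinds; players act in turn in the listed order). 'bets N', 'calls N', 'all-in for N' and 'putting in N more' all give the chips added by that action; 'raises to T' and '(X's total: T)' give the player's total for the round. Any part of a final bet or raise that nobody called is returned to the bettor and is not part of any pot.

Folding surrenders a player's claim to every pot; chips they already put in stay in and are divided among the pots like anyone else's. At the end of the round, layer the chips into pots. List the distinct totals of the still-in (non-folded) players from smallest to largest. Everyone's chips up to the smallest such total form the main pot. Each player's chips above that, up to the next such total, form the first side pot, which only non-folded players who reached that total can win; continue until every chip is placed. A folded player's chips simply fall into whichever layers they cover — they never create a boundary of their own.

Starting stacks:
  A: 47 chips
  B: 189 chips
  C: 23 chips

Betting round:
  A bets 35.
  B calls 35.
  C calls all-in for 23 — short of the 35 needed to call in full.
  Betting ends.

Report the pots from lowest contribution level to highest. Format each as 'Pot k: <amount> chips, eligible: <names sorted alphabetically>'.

Pot 1: 69 chips, eligible: A, B, C
Pot 2: 24 chips, eligible: A, B

Derivation:
Contributions: A=35, B=35, C=23
Pot levels (distinct totals of non-folded players): 23, 35
Layer 1-23: 23 each from A, B, C = 23*3 = 69 chips; eligible A, B, C
Layer 24-35: 12 each from A, B = 12*2 = 24 chips; eligible A, B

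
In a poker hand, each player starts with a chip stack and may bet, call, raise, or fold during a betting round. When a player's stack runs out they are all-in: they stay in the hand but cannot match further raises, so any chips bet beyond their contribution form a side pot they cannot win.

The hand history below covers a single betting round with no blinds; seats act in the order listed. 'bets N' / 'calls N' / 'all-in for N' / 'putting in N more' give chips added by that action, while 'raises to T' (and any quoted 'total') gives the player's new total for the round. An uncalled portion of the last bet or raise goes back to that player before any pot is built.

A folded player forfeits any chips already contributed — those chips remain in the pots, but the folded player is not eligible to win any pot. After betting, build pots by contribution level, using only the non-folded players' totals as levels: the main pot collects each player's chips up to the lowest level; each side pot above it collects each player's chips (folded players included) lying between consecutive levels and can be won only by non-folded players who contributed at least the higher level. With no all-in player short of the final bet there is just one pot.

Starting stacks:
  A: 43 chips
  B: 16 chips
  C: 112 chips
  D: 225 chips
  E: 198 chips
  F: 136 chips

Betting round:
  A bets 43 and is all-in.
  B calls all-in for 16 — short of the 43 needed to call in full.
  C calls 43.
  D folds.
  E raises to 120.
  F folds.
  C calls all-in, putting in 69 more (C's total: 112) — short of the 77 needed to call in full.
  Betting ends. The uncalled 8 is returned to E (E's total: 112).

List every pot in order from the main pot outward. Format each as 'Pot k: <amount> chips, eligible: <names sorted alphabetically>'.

Pot 1: 64 chips, eligible: A, B, C, E
Pot 2: 81 chips, eligible: A, C, E
Pot 3: 138 chips, eligible: C, E

Derivation:
Contributions (after 8 returned to E): A=43, B=16, C=112, E=112
Folded: D, F
Pot levels (distinct totals of non-folded players): 16, 43, 112
Layer 1-16: 16 each from A, B, C, E = 16*4 = 64 chips; eligible A, B, C, E
Layer 17-43: 27 each from A, C, E = 27*3 = 81 chips; eligible A, C, E
Layer 44-112: 69 each from C, E = 69*2 = 138 chips; eligible C, E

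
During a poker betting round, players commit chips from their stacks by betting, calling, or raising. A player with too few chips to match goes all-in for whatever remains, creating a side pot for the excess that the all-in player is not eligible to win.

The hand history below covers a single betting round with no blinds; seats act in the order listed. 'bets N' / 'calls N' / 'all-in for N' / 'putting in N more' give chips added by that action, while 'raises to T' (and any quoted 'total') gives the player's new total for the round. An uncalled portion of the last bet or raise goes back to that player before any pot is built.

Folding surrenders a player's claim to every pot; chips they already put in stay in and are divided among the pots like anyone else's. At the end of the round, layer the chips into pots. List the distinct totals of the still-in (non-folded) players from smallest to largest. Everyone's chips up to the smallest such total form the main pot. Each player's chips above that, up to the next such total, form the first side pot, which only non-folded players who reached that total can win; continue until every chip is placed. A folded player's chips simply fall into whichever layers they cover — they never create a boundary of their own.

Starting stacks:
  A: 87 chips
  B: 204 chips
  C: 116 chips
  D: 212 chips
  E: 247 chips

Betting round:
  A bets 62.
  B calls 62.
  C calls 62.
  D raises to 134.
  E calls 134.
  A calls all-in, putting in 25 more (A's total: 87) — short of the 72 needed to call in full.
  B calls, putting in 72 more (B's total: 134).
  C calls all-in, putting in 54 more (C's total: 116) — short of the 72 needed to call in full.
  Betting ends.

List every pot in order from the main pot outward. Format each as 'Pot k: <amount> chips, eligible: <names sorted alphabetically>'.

Pot 1: 435 chips, eligible: A, B, C, D, E
Pot 2: 116 chips, eligible: B, C, D, E
Pot 3: 54 chips, eligible: B, D, E

Derivation:
Contributions: A=87, B=134, C=116, D=134, E=134
Pot levels (distinct totals of non-folded players): 87, 116, 134
Layer 1-87: 87 each from A, B, C, D, E = 87*5 = 435 chips; eligible A, B, C, D, E
Layer 88-116: 29 each from B, C, D, E = 29*4 = 116 chips; eligible B, C, D, E
Layer 117-134: 18 each from B, D, E = 18*3 = 54 chips; eligible B, D, E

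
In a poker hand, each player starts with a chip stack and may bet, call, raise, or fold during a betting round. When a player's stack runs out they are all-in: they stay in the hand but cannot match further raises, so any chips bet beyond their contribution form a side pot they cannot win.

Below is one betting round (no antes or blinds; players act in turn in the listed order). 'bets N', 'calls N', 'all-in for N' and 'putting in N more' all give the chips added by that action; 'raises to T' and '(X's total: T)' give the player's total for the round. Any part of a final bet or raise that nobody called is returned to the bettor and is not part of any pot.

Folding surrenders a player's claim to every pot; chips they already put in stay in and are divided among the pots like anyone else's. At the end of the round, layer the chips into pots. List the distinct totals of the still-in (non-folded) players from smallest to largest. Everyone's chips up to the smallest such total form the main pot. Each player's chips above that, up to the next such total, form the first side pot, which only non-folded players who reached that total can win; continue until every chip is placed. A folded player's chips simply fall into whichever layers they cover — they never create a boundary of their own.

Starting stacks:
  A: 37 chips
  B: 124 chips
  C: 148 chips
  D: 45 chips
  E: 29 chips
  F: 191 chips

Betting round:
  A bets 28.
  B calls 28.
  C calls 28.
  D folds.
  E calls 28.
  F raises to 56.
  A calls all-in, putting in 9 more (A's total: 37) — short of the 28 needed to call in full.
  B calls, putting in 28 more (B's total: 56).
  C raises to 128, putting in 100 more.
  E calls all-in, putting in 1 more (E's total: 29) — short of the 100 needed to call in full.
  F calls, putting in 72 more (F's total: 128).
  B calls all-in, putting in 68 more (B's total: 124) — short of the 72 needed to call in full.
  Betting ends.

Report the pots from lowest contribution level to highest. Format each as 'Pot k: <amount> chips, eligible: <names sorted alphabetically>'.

Pot 1: 145 chips, eligible: A, B, C, E, F
Pot 2: 32 chips, eligible: A, B, C, F
Pot 3: 261 chips, eligible: B, C, F
Pot 4: 8 chips, eligible: C, F

Derivation:
Contributions: A=37, B=124, C=128, E=29, F=128
Folded: D
Pot levels (distinct totals of non-folded players): 29, 37, 124, 128
Layer 1-29: 29 each from A, B, C, E, F = 29*5 = 145 chips; eligible A, B, C, E, F
Layer 30-37: 8 each from A, B, C, F = 8*4 = 32 chips; eligible A, B, C, F
Layer 38-124: 87 each from B, C, F = 87*3 = 261 chips; eligible B, C, F
Layer 125-128: 4 each from C, F = 4*2 = 8 chips; eligible C, F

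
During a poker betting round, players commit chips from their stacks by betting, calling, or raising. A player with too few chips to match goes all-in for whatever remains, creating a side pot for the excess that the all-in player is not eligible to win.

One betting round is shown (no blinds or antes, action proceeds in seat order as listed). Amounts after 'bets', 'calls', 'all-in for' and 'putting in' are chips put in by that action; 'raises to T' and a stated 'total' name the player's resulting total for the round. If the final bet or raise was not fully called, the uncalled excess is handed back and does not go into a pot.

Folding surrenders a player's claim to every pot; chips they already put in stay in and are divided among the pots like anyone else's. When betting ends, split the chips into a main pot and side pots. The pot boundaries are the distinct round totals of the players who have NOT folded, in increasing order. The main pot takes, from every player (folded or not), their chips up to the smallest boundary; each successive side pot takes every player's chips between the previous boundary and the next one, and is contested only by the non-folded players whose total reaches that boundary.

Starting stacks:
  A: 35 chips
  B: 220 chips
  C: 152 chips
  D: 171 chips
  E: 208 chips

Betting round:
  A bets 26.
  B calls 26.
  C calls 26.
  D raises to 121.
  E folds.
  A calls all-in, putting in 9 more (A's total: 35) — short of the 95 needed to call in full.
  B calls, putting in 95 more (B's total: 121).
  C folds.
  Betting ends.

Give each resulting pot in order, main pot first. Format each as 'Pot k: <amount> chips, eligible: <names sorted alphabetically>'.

Contributions: A=35, B=121, C=26, D=121
Folded: C, E
Pot levels (distinct totals of non-folded players): 35, 121
Layer 1-35: A 35 + B 35 + C 26 + D 35 = 131 chips; eligible A, B, D
Layer 36-121: 86 each from B, D = 86*2 = 172 chips; eligible B, D

Pot 1: 131 chips, eligible: A, B, D
Pot 2: 172 chips, eligible: B, D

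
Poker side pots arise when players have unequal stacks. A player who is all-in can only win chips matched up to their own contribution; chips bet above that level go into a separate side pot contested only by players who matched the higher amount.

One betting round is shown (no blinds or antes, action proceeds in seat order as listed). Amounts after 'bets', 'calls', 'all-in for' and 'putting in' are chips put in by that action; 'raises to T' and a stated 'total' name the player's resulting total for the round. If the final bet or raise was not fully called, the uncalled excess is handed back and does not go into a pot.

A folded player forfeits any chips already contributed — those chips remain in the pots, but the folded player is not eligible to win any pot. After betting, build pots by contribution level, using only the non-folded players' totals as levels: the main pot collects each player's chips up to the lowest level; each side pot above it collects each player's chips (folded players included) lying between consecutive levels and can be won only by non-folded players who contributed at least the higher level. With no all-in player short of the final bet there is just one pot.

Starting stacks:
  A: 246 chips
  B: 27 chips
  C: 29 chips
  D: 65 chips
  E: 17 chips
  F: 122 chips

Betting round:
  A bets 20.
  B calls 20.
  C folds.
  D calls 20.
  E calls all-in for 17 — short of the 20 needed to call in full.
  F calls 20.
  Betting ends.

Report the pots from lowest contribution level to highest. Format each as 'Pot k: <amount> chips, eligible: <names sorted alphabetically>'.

Pot 1: 85 chips, eligible: A, B, D, E, F
Pot 2: 12 chips, eligible: A, B, D, F

Derivation:
Contributions: A=20, B=20, D=20, E=17, F=20
Folded: C
Pot levels (distinct totals of non-folded players): 17, 20
Layer 1-17: 17 each from A, B, D, E, F = 17*5 = 85 chips; eligible A, B, D, E, F
Layer 18-20: 3 each from A, B, D, F = 3*4 = 12 chips; eligible A, B, D, F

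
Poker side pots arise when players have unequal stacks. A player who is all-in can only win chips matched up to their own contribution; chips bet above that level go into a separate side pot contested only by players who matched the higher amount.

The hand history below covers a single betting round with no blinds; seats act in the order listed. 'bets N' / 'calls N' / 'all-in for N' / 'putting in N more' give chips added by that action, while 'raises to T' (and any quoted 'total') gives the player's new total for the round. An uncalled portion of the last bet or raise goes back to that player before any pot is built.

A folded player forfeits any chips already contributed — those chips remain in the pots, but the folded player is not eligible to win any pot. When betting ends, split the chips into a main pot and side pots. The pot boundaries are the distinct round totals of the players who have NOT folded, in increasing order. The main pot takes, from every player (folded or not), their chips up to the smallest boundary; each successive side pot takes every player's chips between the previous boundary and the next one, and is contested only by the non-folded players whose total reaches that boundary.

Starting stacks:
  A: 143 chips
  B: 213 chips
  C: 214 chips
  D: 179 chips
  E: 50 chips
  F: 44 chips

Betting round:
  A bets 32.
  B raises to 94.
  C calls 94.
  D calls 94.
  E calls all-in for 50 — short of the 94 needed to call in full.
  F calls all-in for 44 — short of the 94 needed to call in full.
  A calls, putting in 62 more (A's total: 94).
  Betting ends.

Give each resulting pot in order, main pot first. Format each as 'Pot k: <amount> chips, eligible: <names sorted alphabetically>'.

Contributions: A=94, B=94, C=94, D=94, E=50, F=44
Pot levels (distinct totals of non-folded players): 44, 50, 94
Layer 1-44: 44 each from A, B, C, D, E, F = 44*6 = 264 chips; eligible A, B, C, D, E, F
Layer 45-50: 6 each from A, B, C, D, E = 6*5 = 30 chips; eligible A, B, C, D, E
Layer 51-94: 44 each from A, B, C, D = 44*4 = 176 chips; eligible A, B, C, D

Pot 1: 264 chips, eligible: A, B, C, D, E, F
Pot 2: 30 chips, eligible: A, B, C, D, E
Pot 3: 176 chips, eligible: A, B, C, D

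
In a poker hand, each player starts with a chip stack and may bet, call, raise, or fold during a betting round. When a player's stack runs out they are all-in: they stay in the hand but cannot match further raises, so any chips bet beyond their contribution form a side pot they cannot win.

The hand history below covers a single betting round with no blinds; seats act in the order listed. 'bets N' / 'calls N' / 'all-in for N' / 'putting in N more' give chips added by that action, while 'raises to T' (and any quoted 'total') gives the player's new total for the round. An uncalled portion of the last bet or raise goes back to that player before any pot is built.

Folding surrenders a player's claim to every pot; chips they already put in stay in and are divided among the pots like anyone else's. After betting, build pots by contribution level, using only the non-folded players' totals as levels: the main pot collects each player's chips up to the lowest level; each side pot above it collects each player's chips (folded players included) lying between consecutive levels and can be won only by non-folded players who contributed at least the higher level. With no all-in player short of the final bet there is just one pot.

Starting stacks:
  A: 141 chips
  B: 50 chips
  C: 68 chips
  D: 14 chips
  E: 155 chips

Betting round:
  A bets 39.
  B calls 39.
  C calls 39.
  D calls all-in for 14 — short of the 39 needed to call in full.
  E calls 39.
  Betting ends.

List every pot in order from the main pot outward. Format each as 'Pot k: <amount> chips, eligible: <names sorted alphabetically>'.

Contributions: A=39, B=39, C=39, D=14, E=39
Pot levels (distinct totals of non-folded players): 14, 39
Layer 1-14: 14 each from A, B, C, D, E = 14*5 = 70 chips; eligible A, B, C, D, E
Layer 15-39: 25 each from A, B, C, E = 25*4 = 100 chips; eligible A, B, C, E

Pot 1: 70 chips, eligible: A, B, C, D, E
Pot 2: 100 chips, eligible: A, B, C, E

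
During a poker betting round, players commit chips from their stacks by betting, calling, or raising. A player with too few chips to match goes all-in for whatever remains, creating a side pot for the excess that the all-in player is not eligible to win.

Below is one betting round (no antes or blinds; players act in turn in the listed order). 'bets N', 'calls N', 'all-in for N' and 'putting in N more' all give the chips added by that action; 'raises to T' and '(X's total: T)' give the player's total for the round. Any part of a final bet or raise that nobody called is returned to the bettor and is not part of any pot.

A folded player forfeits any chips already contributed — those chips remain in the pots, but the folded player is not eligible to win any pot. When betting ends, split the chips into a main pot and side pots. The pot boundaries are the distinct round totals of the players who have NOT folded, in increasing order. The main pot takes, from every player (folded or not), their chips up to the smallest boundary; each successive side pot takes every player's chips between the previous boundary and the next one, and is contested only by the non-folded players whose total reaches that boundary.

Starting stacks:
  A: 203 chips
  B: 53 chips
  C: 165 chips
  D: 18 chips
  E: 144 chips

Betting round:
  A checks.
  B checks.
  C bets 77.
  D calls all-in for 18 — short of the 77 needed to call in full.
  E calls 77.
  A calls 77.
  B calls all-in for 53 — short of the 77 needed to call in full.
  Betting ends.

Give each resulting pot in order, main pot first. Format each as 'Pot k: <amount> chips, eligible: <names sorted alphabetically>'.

Pot 1: 90 chips, eligible: A, B, C, D, E
Pot 2: 140 chips, eligible: A, B, C, E
Pot 3: 72 chips, eligible: A, C, E

Derivation:
Contributions: A=77, B=53, C=77, D=18, E=77
Pot levels (distinct totals of non-folded players): 18, 53, 77
Layer 1-18: 18 each from A, B, C, D, E = 18*5 = 90 chips; eligible A, B, C, D, E
Layer 19-53: 35 each from A, B, C, E = 35*4 = 140 chips; eligible A, B, C, E
Layer 54-77: 24 each from A, C, E = 24*3 = 72 chips; eligible A, C, E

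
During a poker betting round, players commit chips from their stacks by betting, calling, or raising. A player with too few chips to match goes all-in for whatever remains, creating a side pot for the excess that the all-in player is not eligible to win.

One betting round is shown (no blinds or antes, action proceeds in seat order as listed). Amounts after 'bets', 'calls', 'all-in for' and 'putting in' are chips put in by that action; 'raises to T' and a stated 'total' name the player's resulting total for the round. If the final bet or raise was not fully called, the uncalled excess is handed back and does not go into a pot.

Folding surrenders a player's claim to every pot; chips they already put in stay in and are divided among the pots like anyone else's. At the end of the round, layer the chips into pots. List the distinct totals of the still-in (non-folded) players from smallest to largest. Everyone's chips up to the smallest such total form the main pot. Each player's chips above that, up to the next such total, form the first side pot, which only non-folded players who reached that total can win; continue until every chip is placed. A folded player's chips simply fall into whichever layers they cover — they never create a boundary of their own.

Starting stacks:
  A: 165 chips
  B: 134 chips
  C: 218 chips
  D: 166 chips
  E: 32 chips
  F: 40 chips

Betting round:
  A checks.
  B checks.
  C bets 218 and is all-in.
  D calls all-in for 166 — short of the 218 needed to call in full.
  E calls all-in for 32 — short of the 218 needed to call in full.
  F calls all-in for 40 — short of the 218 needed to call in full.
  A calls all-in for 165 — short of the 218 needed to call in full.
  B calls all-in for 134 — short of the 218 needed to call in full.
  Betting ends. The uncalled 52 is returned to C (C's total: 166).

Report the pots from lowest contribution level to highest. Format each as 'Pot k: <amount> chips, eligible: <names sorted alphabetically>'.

Pot 1: 192 chips, eligible: A, B, C, D, E, F
Pot 2: 40 chips, eligible: A, B, C, D, F
Pot 3: 376 chips, eligible: A, B, C, D
Pot 4: 93 chips, eligible: A, C, D
Pot 5: 2 chips, eligible: C, D

Derivation:
Contributions (after 52 returned to C): A=165, B=134, C=166, D=166, E=32, F=40
Pot levels (distinct totals of non-folded players): 32, 40, 134, 165, 166
Layer 1-32: 32 each from A, B, C, D, E, F = 32*6 = 192 chips; eligible A, B, C, D, E, F
Layer 33-40: 8 each from A, B, C, D, F = 8*5 = 40 chips; eligible A, B, C, D, F
Layer 41-134: 94 each from A, B, C, D = 94*4 = 376 chips; eligible A, B, C, D
Layer 135-165: 31 each from A, C, D = 31*3 = 93 chips; eligible A, C, D
Layer 166-166: 1 each from C, D = 1*2 = 2 chips; eligible C, D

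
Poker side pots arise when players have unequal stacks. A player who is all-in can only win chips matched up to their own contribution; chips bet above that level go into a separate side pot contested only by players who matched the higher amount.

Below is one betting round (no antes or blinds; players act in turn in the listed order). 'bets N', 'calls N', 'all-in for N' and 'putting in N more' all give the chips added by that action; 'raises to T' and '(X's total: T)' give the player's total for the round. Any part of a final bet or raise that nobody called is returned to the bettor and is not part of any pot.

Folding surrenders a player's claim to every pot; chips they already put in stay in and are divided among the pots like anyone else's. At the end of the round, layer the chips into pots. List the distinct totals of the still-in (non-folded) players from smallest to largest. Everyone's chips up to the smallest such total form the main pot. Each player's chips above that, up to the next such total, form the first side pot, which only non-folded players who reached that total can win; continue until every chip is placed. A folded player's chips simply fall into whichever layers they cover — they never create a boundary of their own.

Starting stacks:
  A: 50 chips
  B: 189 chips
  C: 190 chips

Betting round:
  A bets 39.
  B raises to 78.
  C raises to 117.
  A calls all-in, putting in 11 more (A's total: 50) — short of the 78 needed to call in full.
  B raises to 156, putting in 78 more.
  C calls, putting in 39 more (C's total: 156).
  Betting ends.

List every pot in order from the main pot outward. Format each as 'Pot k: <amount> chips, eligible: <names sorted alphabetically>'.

Pot 1: 150 chips, eligible: A, B, C
Pot 2: 212 chips, eligible: B, C

Derivation:
Contributions: A=50, B=156, C=156
Pot levels (distinct totals of non-folded players): 50, 156
Layer 1-50: 50 each from A, B, C = 50*3 = 150 chips; eligible A, B, C
Layer 51-156: 106 each from B, C = 106*2 = 212 chips; eligible B, C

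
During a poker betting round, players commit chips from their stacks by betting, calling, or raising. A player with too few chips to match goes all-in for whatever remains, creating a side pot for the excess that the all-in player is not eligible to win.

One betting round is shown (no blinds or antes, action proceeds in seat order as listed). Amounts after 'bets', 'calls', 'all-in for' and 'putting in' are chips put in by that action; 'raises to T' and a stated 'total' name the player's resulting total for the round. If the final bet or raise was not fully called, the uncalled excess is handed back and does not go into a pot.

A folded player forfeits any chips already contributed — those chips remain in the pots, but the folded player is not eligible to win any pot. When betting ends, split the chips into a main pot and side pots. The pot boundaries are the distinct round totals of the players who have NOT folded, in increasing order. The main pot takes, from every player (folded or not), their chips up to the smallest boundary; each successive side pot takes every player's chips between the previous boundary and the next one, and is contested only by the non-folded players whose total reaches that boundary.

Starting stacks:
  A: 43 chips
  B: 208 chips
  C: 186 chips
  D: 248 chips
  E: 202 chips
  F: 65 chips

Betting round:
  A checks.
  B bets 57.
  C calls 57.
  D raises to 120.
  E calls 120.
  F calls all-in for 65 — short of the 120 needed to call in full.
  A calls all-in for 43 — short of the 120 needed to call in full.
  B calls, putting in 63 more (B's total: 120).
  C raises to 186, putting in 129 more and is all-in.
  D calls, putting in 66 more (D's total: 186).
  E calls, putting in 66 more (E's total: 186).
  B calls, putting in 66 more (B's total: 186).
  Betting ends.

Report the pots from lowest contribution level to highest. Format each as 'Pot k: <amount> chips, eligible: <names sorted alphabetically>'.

Contributions: A=43, B=186, C=186, D=186, E=186, F=65
Pot levels (distinct totals of non-folded players): 43, 65, 186
Layer 1-43: 43 each from A, B, C, D, E, F = 43*6 = 258 chips; eligible A, B, C, D, E, F
Layer 44-65: 22 each from B, C, D, E, F = 22*5 = 110 chips; eligible B, C, D, E, F
Layer 66-186: 121 each from B, C, D, E = 121*4 = 484 chips; eligible B, C, D, E

Pot 1: 258 chips, eligible: A, B, C, D, E, F
Pot 2: 110 chips, eligible: B, C, D, E, F
Pot 3: 484 chips, eligible: B, C, D, E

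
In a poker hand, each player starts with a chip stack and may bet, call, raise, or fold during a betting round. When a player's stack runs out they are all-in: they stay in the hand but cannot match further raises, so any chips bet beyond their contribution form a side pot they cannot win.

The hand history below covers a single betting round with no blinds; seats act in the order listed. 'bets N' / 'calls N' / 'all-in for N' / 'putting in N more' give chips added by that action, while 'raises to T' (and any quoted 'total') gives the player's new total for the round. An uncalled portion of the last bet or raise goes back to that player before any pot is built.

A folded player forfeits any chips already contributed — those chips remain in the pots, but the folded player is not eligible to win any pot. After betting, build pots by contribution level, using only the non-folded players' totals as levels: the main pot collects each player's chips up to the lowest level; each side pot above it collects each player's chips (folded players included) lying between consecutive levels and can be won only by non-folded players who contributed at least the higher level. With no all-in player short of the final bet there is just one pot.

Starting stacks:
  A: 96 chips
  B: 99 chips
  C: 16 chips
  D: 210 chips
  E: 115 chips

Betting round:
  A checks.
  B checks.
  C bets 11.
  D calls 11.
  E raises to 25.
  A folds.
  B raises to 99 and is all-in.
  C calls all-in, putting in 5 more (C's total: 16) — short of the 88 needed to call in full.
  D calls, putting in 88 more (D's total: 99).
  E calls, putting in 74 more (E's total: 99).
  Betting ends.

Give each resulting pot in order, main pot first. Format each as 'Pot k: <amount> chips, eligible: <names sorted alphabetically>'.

Contributions: B=99, C=16, D=99, E=99
Folded: A
Pot levels (distinct totals of non-folded players): 16, 99
Layer 1-16: 16 each from B, C, D, E = 16*4 = 64 chips; eligible B, C, D, E
Layer 17-99: 83 each from B, D, E = 83*3 = 249 chips; eligible B, D, E

Pot 1: 64 chips, eligible: B, C, D, E
Pot 2: 249 chips, eligible: B, D, E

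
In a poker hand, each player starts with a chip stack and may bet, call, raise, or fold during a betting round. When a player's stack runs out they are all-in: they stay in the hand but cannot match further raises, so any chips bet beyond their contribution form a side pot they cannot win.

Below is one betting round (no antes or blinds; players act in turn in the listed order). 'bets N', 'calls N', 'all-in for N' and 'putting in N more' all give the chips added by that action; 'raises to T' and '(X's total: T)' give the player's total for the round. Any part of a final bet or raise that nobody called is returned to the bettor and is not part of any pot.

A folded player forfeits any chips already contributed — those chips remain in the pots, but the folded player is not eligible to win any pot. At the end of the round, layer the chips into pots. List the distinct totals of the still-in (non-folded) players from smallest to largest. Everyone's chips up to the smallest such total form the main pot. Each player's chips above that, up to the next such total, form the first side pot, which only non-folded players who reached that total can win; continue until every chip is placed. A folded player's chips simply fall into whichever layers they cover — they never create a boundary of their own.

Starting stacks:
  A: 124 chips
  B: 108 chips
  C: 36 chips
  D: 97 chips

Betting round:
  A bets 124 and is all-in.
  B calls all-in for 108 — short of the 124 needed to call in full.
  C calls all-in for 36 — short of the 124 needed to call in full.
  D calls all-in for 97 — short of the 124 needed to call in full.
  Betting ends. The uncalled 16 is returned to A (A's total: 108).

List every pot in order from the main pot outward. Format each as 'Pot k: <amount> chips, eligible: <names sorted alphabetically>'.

Pot 1: 144 chips, eligible: A, B, C, D
Pot 2: 183 chips, eligible: A, B, D
Pot 3: 22 chips, eligible: A, B

Derivation:
Contributions (after 16 returned to A): A=108, B=108, C=36, D=97
Pot levels (distinct totals of non-folded players): 36, 97, 108
Layer 1-36: 36 each from A, B, C, D = 36*4 = 144 chips; eligible A, B, C, D
Layer 37-97: 61 each from A, B, D = 61*3 = 183 chips; eligible A, B, D
Layer 98-108: 11 each from A, B = 11*2 = 22 chips; eligible A, B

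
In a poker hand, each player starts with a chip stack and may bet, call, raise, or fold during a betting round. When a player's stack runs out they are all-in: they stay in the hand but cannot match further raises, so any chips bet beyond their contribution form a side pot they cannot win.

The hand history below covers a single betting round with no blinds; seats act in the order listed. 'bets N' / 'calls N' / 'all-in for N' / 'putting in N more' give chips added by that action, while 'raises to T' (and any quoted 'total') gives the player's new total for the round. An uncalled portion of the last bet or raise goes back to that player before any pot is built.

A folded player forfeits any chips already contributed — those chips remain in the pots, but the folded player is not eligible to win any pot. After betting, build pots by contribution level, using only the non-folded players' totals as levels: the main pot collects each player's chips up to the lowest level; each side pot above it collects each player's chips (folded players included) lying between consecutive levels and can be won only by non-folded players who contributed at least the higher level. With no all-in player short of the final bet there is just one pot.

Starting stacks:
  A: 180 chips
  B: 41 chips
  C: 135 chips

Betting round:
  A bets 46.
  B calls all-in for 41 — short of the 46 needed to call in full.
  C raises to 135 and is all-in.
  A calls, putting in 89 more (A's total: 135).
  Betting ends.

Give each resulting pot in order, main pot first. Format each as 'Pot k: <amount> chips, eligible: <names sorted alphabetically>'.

Pot 1: 123 chips, eligible: A, B, C
Pot 2: 188 chips, eligible: A, C

Derivation:
Contributions: A=135, B=41, C=135
Pot levels (distinct totals of non-folded players): 41, 135
Layer 1-41: 41 each from A, B, C = 41*3 = 123 chips; eligible A, B, C
Layer 42-135: 94 each from A, C = 94*2 = 188 chips; eligible A, C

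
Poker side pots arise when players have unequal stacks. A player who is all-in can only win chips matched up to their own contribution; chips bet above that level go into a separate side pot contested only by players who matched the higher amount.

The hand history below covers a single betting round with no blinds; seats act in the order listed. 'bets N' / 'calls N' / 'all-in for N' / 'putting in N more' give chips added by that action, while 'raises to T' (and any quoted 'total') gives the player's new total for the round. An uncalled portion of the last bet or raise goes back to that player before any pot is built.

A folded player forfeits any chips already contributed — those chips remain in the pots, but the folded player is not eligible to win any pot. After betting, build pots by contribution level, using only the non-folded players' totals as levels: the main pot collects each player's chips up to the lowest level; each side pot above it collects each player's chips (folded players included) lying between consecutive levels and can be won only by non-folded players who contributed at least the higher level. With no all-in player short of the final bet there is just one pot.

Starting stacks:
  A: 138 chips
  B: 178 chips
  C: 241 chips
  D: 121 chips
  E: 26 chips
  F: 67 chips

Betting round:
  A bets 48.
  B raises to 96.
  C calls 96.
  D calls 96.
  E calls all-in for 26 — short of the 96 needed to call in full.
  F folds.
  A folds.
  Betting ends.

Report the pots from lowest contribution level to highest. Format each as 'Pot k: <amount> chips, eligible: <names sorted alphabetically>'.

Pot 1: 130 chips, eligible: B, C, D, E
Pot 2: 232 chips, eligible: B, C, D

Derivation:
Contributions: A=48, B=96, C=96, D=96, E=26
Folded: A, F
Pot levels (distinct totals of non-folded players): 26, 96
Layer 1-26: 26 each from A, B, C, D, E = 26*5 = 130 chips; eligible B, C, D, E
Layer 27-96: A 22 + B 70 + C 70 + D 70 = 232 chips; eligible B, C, D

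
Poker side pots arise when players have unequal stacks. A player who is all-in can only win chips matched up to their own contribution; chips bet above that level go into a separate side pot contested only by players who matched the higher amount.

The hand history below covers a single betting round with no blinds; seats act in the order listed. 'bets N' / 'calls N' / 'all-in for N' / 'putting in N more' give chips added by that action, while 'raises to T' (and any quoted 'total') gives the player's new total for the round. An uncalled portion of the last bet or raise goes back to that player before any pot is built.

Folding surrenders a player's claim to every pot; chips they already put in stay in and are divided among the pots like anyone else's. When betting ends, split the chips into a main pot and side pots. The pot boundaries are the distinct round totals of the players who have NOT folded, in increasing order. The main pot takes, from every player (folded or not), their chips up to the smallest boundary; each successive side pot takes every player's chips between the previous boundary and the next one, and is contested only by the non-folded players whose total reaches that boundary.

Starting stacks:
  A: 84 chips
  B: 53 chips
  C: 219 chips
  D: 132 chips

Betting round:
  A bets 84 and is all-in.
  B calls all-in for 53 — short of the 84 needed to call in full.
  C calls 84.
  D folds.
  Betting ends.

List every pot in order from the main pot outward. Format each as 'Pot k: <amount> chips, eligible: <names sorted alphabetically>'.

Pot 1: 159 chips, eligible: A, B, C
Pot 2: 62 chips, eligible: A, C

Derivation:
Contributions: A=84, B=53, C=84
Folded: D
Pot levels (distinct totals of non-folded players): 53, 84
Layer 1-53: 53 each from A, B, C = 53*3 = 159 chips; eligible A, B, C
Layer 54-84: 31 each from A, C = 31*2 = 62 chips; eligible A, C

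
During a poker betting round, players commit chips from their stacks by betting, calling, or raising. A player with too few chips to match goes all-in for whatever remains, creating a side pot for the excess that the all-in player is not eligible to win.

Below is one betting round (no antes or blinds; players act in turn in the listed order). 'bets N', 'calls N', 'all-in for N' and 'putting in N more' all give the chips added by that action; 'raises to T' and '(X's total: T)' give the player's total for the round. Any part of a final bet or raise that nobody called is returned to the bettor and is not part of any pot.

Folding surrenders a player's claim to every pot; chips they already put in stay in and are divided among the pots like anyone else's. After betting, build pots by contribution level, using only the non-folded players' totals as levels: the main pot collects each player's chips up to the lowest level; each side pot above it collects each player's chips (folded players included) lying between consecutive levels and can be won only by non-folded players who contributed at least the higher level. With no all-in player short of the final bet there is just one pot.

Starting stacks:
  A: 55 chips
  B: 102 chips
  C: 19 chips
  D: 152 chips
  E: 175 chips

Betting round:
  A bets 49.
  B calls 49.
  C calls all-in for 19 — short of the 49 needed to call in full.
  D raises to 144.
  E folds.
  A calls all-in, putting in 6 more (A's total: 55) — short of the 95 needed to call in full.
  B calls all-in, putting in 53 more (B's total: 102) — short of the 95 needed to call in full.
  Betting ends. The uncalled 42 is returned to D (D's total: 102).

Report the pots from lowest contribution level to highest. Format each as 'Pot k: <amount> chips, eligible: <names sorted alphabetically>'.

Pot 1: 76 chips, eligible: A, B, C, D
Pot 2: 108 chips, eligible: A, B, D
Pot 3: 94 chips, eligible: B, D

Derivation:
Contributions (after 42 returned to D): A=55, B=102, C=19, D=102
Folded: E
Pot levels (distinct totals of non-folded players): 19, 55, 102
Layer 1-19: 19 each from A, B, C, D = 19*4 = 76 chips; eligible A, B, C, D
Layer 20-55: 36 each from A, B, D = 36*3 = 108 chips; eligible A, B, D
Layer 56-102: 47 each from B, D = 47*2 = 94 chips; eligible B, D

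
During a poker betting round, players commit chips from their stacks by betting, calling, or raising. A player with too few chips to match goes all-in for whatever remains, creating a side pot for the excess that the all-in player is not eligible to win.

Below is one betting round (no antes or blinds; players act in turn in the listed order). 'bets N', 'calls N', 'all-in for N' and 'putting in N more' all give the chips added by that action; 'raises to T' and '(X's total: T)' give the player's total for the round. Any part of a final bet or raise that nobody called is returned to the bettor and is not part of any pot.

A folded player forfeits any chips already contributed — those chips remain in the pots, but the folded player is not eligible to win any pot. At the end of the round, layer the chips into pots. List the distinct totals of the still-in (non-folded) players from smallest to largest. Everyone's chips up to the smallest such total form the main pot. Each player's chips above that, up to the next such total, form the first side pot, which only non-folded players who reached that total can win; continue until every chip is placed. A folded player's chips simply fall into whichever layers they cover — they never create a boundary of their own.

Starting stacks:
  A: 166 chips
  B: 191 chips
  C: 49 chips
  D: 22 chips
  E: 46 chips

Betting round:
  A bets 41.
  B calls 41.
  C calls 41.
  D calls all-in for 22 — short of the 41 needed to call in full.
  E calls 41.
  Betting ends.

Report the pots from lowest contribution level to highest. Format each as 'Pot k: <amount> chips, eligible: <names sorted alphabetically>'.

Pot 1: 110 chips, eligible: A, B, C, D, E
Pot 2: 76 chips, eligible: A, B, C, E

Derivation:
Contributions: A=41, B=41, C=41, D=22, E=41
Pot levels (distinct totals of non-folded players): 22, 41
Layer 1-22: 22 each from A, B, C, D, E = 22*5 = 110 chips; eligible A, B, C, D, E
Layer 23-41: 19 each from A, B, C, E = 19*4 = 76 chips; eligible A, B, C, E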